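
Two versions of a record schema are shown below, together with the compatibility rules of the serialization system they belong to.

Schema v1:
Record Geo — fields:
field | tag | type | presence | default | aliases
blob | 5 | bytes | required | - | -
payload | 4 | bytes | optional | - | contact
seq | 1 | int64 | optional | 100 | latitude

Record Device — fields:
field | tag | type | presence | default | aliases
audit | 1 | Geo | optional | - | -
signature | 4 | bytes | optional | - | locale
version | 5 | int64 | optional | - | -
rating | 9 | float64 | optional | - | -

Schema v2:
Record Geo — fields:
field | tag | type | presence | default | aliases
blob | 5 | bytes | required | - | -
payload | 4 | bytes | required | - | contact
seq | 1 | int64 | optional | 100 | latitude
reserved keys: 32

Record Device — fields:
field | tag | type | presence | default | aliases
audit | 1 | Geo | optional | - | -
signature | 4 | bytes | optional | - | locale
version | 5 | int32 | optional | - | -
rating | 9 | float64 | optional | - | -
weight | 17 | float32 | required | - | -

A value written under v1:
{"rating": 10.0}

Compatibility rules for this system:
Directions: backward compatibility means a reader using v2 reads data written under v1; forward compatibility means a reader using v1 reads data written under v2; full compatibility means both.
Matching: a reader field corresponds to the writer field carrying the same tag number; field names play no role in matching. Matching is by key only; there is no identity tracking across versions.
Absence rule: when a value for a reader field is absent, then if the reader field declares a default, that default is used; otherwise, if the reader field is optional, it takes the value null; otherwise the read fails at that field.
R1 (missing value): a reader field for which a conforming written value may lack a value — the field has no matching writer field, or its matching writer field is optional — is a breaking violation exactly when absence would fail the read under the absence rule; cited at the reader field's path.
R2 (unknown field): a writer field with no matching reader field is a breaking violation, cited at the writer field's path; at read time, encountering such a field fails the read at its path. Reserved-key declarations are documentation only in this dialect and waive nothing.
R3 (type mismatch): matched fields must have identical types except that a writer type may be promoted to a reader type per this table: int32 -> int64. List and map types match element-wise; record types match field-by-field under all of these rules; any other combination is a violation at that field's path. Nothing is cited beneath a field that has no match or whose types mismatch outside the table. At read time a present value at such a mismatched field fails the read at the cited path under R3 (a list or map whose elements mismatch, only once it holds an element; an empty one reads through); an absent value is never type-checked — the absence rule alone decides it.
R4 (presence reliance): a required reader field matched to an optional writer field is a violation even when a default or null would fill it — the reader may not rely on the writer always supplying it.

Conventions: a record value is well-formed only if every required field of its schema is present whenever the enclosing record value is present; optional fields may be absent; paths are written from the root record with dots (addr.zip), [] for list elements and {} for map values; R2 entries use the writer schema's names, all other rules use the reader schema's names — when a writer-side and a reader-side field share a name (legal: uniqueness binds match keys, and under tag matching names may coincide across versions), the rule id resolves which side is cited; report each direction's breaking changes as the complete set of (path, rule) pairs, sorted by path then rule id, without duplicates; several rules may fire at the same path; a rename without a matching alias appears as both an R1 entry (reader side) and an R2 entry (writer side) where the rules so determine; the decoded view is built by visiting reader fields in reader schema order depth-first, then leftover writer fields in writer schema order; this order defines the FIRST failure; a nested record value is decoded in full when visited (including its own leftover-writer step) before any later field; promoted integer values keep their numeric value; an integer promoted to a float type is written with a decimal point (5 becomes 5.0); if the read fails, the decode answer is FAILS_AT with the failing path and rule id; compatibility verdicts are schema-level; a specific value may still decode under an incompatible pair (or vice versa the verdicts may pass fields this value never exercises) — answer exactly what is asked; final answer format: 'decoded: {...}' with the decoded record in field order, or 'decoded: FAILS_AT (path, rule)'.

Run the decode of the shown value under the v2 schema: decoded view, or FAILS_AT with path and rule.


decoded: FAILS_AT (weight, R1)

the writer's type comes first in each Device pair
decode walk for Device under reader schema v2:
  audit := null (not supplied -> null)
  signature := null (not supplied -> null)
  version := null (not supplied -> null)
  rating := 10.0
  read fails at weight under R1 (no fill)
  => FAILS_AT (weight, R1)
the other Device changes do not affect what is asked:
  field version in record Device: type int64 changed to int32 -> schema-level compatibility only; this Device value's decode is unchanged
  field payload in record Geo: optional changed to required -> schema-level compatibility only; this Device value's decode is unchanged


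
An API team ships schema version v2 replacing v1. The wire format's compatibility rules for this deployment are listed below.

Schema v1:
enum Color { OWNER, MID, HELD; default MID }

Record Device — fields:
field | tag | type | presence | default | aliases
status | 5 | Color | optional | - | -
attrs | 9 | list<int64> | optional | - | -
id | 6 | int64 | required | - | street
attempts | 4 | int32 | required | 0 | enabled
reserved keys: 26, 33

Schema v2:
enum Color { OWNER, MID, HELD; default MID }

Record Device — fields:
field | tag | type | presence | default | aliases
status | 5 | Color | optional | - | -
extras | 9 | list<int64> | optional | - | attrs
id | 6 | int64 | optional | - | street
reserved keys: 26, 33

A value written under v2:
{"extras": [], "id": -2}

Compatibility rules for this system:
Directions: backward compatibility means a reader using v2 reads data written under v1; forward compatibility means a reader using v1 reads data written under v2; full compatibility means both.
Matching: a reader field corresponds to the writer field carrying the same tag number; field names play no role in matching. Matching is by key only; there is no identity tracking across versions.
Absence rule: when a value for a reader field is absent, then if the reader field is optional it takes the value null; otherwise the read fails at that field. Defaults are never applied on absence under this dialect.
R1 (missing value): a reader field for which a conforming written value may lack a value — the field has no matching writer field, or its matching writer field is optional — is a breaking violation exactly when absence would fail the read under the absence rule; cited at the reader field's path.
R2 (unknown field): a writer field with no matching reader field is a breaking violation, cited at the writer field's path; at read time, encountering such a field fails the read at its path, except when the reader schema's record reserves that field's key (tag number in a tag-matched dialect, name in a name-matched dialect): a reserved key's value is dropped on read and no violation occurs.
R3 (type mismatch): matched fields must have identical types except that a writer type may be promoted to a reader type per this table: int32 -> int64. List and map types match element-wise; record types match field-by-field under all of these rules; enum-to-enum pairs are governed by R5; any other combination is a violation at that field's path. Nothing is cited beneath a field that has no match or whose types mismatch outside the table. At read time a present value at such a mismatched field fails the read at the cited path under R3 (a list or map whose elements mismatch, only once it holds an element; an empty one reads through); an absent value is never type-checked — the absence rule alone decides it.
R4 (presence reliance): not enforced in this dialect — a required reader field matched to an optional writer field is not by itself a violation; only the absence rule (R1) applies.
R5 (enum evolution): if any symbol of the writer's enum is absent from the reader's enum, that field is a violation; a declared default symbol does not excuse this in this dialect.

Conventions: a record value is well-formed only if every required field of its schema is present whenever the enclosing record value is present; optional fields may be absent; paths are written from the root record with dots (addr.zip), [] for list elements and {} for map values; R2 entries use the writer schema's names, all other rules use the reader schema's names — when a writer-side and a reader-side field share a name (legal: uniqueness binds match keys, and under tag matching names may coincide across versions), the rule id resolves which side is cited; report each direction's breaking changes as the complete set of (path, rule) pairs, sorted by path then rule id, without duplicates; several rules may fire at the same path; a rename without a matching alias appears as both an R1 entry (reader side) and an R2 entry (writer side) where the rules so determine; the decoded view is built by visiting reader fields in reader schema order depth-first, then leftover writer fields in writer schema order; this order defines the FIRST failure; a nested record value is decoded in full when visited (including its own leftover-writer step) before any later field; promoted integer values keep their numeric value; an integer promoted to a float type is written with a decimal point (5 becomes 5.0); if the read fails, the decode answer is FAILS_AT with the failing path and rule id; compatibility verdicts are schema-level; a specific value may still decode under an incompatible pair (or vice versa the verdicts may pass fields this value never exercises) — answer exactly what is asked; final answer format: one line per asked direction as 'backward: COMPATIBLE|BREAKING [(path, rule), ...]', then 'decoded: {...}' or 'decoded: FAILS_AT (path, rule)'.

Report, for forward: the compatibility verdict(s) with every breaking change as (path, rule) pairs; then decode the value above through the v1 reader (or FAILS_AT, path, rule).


the writer's type comes first in each Device pair
checking forward for Device: reader v1 against writer v2:
  status: paired with writer status (Color -> Color; writer optional)
  attrs: paired with writer extras (list<int64> -> list<int64>; writer optional)
  id: paired with writer id (int64 -> int64; writer optional)
  attempts: no writer match
  violation R1 at attempts
  violation R1 at id
  forward on Device therefore BREAKING (2)
decoding the Device value with the v1 reader:
  status := null (not supplied -> null)
  attrs := [] (from writer extras)
  id := -2
  read fails at attempts under R1 (no fill)
  => FAILS_AT (attempts, R1)
checking off the Device differences that do not matter here:
  renamed field attrs to extras in record Device (alias attrs declared on the renamed field) -> inert for the asked Device verdict: nothing fires

forward: BREAKING [(attempts, R1), (id, R1)]; decoded: FAILS_AT (attempts, R1)


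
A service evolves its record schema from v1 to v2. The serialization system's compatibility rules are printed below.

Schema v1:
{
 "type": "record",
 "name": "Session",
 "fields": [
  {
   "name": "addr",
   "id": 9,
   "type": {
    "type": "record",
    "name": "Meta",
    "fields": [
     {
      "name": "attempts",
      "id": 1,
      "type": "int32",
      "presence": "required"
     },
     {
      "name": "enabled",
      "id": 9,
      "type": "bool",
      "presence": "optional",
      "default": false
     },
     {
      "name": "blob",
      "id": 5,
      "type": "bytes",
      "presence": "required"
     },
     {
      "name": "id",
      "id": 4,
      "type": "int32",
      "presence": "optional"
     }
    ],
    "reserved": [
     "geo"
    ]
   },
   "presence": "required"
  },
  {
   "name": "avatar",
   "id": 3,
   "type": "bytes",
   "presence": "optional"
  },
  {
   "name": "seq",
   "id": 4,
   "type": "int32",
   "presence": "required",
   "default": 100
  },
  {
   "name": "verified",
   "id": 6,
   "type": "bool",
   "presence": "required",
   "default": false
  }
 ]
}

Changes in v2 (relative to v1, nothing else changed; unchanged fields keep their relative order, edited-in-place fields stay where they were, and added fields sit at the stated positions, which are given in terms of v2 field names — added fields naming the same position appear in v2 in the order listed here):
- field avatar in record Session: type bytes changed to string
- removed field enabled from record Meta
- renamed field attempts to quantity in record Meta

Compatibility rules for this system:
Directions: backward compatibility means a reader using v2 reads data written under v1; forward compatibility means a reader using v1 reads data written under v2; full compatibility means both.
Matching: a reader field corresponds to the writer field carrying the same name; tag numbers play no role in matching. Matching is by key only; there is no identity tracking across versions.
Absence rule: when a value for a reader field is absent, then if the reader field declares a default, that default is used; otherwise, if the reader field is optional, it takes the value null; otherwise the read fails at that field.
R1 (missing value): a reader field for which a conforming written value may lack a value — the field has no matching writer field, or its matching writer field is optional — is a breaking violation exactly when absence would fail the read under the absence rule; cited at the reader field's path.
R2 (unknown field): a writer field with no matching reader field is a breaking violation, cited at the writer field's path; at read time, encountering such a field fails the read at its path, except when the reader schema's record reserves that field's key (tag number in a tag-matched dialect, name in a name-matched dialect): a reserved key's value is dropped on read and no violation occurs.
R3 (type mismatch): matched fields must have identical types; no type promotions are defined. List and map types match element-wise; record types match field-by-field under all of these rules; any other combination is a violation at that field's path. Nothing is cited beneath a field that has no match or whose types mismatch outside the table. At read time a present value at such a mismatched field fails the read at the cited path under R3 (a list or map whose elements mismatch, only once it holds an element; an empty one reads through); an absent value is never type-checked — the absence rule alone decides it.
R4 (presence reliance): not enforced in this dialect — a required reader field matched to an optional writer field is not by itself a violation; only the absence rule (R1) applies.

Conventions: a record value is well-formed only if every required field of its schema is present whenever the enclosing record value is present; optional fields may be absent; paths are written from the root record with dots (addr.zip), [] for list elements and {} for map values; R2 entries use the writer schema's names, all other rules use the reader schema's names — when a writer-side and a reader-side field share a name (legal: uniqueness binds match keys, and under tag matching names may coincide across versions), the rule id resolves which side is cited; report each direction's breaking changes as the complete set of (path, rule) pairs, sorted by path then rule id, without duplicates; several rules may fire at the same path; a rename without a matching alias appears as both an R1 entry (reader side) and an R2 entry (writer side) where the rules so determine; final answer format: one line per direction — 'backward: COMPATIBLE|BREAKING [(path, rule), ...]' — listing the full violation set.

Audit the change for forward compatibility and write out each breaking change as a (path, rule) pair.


forward: BREAKING [(addr.attempts, R1), (addr.quantity, R2), (avatar, R3)]

each type pair in Session: writer, then reader
forward on Session — v1 reading data written by v2:
  addr: paired with writer addr (Meta -> Meta; writer required)
  avatar: paired with writer avatar (string -> bytes; writer optional)
  seq: paired with writer seq (int32 -> int32; writer required)
  verified: paired with writer verified (bool -> bool; writer required)
  addr.attempts: no writer match
  addr.enabled: no writer match
  addr.blob: paired with writer addr.blob (bytes -> bytes; writer required)
  addr.id: paired with writer addr.id (int32 -> int32; writer optional)
  addr.quantity (writer side), unknown to reader
  rule R1 violated at addr.attempts
  rule R2 violated at addr.quantity
  rule R3 violated at avatar
  => 3 violation(s): forward is BREAKING for Session
diffs on Session not affecting the asked answer:
  removed field enabled from record Meta -> affects backward compatibility only, which is not asked


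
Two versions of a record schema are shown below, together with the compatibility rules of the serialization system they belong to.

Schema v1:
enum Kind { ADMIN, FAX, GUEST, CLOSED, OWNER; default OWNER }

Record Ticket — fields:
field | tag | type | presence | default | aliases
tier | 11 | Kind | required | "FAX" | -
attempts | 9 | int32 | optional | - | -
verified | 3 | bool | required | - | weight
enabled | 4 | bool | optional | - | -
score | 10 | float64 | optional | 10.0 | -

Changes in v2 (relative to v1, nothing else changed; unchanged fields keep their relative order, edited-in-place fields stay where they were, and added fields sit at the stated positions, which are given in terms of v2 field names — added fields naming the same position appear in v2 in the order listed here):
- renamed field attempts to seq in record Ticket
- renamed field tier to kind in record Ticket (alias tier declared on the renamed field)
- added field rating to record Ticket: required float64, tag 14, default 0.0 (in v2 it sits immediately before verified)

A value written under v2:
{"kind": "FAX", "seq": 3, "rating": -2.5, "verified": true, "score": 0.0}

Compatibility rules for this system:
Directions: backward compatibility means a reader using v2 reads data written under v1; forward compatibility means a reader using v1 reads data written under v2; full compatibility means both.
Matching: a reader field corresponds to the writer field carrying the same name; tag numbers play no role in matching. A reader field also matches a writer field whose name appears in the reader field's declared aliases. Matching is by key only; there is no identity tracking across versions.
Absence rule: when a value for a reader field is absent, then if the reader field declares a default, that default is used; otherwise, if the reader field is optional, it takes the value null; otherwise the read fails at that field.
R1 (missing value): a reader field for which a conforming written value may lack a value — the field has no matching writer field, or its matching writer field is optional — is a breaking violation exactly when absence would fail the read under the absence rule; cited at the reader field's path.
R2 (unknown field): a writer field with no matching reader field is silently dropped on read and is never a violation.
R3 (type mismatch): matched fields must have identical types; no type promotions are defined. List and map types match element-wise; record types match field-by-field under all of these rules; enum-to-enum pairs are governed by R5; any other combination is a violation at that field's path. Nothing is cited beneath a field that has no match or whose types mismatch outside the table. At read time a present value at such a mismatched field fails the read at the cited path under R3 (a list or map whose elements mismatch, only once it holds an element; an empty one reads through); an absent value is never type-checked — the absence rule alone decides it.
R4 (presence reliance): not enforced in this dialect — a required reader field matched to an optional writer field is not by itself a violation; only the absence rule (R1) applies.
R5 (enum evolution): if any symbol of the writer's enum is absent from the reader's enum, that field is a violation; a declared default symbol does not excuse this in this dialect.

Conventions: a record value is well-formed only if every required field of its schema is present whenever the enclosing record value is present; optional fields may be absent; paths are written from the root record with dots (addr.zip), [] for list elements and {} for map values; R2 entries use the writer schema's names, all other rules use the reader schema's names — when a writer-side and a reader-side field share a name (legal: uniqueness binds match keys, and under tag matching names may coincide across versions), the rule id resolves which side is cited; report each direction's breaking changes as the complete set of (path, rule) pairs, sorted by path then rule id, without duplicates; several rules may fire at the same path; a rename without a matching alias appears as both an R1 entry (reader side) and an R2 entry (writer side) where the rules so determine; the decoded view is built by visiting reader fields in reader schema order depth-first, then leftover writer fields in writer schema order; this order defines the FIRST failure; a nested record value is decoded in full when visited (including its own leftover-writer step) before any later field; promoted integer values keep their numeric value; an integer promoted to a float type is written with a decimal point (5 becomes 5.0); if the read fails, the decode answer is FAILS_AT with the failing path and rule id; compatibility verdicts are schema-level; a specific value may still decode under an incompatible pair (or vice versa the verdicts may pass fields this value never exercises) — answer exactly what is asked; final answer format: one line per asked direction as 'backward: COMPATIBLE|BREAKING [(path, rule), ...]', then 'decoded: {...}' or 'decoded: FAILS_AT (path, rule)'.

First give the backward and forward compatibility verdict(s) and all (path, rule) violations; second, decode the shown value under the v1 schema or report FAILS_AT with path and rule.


backward: COMPATIBLE []; forward: COMPATIBLE []; decoded: {"tier": "FAX", "attempts": null, "verified": true, "enabled": null, "score": 0.0}

arrows below run writer -> reader for Ticket
backward for Ticket (reader v2, writer v1):
  kind: paired with writer tier (Kind -> Kind; writer required)
  seq has no writer counterpart
  rating has no writer counterpart
  verified: paired with writer verified (bool -> bool; writer required)
  enabled: paired with writer enabled (bool -> bool; writer optional)
  score: paired with writer score (float64 -> float64; writer optional)
  writer field attempts has no reader counterpart
  => backward verdict for Ticket: COMPATIBLE, no violations
forward for Ticket (reader v1, writer v2):
  tier has no writer counterpart
  attempts has no writer counterpart
  verified: paired with writer verified (bool -> bool; writer required)
  enabled: paired with writer enabled (bool -> bool; writer optional)
  score: paired with writer score (float64 -> float64; writer optional)
  writer field kind has no reader counterpart
  writer field seq has no reader counterpart
  writer field rating has no reader counterpart
  => forward verdict for Ticket: COMPATIBLE, no violations
decoding the Ticket value with the v1 reader:
  tier := "FAX" (no value, default fills)
  attempts := null (not supplied -> null)
  verified := true
  enabled := null (not supplied -> null)
  score := 0.0
  writer kind: unmatched, discarded
  writer seq: unmatched, discarded
  writer rating: unmatched, discarded
  => decoded: {"tier": "FAX", "attempts": null, "verified": true, "enabled": null, "score": 0.0}


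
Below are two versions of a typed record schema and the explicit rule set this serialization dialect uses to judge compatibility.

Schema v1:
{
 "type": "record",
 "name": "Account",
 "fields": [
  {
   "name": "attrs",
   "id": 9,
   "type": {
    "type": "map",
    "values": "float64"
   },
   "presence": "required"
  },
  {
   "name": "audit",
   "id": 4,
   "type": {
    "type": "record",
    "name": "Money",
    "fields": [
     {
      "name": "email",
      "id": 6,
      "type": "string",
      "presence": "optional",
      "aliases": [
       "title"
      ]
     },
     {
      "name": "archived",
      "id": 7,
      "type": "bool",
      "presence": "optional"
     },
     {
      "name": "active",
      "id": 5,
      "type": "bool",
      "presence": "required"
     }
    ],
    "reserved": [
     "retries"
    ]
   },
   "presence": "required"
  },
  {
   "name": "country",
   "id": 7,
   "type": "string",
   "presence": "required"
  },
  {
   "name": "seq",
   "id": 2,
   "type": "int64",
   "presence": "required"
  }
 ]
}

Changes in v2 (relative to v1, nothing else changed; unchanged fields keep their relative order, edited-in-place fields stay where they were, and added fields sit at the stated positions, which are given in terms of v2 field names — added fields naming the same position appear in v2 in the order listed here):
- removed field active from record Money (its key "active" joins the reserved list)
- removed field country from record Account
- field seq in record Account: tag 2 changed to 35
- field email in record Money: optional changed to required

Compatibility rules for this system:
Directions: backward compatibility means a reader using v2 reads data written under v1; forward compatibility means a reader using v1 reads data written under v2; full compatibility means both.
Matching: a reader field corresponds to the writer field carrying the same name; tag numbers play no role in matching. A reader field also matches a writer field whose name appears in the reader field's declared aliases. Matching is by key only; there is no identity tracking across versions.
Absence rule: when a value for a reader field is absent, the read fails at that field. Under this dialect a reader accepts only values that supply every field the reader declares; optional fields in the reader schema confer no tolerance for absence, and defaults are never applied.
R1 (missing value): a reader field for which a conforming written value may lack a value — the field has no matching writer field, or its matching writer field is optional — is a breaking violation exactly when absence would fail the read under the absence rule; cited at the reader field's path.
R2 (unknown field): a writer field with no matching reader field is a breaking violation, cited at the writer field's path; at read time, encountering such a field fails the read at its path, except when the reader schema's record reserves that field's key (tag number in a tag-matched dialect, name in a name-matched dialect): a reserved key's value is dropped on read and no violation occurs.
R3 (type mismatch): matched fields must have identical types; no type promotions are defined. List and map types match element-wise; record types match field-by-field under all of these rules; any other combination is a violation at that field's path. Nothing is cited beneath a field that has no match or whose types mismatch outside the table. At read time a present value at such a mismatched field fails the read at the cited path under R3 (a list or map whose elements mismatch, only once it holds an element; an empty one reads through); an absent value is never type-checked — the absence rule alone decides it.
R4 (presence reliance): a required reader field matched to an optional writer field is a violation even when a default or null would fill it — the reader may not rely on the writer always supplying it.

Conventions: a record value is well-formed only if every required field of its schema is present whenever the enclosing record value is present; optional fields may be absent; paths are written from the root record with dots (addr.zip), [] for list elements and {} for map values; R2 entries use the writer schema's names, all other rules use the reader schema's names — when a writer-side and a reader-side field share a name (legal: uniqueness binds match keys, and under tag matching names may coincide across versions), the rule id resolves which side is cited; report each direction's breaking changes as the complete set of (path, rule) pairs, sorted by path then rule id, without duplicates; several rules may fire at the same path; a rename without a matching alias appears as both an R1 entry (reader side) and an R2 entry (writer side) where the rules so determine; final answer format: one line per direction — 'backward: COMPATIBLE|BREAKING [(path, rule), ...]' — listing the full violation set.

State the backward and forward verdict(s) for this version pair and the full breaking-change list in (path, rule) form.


backward: BREAKING [(audit.archived, R1), (audit.email, R1), (audit.email, R4), (country, R2)]; forward: BREAKING [(audit.active, R1), (audit.archived, R1), (country, R1)]

each type pair in Account: writer, then reader
backward for Account (reader v2, writer v1):
  attrs <- attrs (map<string, float64> -> map<string, float64>, writer required)
  audit <- audit (Money -> Money, writer required)
  seq <- seq (int64 -> int64, writer required)
  writer field country has no reader counterpart
  audit.email <- audit.email (string -> string, writer optional)
  audit.archived <- audit.archived (bool -> bool, writer optional)
  writer field audit.active has no reader counterpart
  rule R1 violated at audit.archived
  rule R1 violated at audit.email
  rule R4 violated at audit.email
  rule R2 violated at country
  => 4 violation(s): backward is BREAKING for Account
forward for Account (reader v1, writer v2):
  attrs <- attrs (map<string, float64> -> map<string, float64>, writer required)
  audit <- audit (Money -> Money, writer required)
  country: no writer match
  seq <- seq (int64 -> int64, writer required)
  audit.email <- audit.email (string -> string, writer required)
  audit.archived <- audit.archived (bool -> bool, writer optional)
  audit.active: no writer match
  rule R1 violated at audit.active
  rule R1 violated at audit.archived
  rule R1 violated at country
  => 3 violation(s): forward is BREAKING for Account


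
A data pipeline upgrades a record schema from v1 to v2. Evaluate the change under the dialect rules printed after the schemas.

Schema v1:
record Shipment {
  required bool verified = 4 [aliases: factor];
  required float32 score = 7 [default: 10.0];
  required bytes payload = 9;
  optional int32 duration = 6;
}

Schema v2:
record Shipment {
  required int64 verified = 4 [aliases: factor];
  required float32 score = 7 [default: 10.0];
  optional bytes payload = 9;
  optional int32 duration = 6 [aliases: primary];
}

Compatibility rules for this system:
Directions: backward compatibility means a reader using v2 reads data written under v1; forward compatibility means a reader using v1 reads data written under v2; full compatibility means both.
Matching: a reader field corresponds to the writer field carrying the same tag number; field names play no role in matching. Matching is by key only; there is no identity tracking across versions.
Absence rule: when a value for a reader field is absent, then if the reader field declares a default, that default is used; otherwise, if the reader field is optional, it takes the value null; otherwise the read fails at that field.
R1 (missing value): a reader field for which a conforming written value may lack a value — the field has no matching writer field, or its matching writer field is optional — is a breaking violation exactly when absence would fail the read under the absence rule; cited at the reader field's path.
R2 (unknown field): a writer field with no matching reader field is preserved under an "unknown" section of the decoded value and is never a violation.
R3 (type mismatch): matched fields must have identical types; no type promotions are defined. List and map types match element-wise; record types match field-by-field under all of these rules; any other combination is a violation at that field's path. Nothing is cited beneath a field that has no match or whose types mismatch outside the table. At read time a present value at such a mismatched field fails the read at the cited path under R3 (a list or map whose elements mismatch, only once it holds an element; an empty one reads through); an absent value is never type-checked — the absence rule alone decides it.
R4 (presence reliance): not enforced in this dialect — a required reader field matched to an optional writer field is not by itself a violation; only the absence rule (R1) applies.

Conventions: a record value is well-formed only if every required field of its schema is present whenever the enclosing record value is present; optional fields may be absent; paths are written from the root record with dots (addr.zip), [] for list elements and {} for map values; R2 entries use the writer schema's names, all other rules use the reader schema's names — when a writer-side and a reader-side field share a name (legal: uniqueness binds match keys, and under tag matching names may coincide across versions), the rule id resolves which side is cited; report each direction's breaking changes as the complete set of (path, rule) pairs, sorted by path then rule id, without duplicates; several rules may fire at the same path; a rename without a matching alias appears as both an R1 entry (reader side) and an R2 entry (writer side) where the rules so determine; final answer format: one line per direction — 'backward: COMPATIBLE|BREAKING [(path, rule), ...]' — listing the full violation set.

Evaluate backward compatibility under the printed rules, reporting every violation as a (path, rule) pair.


arrows below run writer -> reader for Shipment
checking backward for Shipment: reader v2 against writer v1:
  bool -> int64, writer required: verified aligns to verified
  float32 -> float32, writer required: score aligns to score
  bytes -> bytes, writer required: payload aligns to payload
  int32 -> int32, writer optional: duration aligns to duration
  rule R3 violated at verified
  => 1 violation(s): backward is BREAKING for Shipment
remaining Shipment differences; none change what is asked:
  field payload in record Shipment: required changed to optional -> matters only for Shipment's forward compatibility — outside the asked direction

backward: BREAKING [(verified, R3)]


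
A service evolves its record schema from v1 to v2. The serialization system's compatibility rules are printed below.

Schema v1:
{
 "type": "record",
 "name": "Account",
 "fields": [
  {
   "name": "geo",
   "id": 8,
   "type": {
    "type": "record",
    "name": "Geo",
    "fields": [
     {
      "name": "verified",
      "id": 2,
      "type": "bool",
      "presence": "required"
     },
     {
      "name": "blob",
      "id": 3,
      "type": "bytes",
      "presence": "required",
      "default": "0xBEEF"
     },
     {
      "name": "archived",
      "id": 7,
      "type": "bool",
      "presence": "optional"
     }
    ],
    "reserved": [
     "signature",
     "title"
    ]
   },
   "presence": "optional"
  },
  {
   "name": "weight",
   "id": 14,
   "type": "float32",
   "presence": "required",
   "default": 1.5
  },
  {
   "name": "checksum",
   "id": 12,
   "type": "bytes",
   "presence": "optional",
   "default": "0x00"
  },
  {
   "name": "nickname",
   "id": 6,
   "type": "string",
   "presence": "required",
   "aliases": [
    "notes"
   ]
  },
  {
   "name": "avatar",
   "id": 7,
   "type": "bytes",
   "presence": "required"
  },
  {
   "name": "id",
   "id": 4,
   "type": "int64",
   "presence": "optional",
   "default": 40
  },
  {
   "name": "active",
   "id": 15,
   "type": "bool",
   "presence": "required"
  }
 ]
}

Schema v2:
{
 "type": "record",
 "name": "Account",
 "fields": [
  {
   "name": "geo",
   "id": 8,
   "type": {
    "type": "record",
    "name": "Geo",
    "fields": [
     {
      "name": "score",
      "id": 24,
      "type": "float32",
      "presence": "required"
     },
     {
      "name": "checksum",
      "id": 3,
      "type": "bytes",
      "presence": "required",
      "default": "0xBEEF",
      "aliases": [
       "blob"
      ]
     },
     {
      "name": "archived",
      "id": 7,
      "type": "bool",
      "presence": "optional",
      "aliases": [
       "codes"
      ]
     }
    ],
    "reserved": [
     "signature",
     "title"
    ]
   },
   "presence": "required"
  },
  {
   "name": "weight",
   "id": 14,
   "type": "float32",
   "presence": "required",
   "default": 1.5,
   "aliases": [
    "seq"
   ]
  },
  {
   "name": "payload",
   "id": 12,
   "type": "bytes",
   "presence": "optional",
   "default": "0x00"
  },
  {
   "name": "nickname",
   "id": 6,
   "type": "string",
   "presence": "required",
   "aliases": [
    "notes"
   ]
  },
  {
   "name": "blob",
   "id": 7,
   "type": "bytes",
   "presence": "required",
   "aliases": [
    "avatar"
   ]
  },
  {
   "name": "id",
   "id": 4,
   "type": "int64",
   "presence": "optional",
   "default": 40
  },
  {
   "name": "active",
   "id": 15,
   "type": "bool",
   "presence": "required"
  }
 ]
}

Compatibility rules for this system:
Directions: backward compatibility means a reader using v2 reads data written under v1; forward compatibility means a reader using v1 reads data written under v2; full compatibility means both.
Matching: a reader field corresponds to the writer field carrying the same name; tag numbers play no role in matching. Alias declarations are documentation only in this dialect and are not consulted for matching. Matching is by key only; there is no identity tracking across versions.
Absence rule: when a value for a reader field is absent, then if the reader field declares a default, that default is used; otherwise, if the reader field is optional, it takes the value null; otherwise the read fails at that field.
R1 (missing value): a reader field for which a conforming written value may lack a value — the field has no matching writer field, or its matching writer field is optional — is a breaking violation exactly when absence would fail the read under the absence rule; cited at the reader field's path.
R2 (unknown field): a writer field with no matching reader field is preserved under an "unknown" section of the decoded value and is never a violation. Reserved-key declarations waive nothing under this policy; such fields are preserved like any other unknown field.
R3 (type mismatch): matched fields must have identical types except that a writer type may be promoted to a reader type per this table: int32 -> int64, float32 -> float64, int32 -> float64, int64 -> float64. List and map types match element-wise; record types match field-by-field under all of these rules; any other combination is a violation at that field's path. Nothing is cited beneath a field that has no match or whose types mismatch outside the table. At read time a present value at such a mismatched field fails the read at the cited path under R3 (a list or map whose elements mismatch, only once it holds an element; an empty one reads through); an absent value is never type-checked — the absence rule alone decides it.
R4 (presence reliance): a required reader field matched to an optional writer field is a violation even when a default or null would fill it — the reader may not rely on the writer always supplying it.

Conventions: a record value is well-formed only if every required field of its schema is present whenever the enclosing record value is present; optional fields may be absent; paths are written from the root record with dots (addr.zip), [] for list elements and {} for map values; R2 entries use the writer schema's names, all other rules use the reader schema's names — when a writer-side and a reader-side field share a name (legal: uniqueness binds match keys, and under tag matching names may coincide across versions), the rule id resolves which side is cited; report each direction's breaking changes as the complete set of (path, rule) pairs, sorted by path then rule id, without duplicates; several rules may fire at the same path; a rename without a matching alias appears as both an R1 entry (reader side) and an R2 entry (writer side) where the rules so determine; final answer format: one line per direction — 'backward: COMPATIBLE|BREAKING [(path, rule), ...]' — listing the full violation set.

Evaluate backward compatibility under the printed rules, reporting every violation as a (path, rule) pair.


arrows below run writer -> reader for Account
backward analysis of Account with v2 as reader and v1 as writer:
  Geo -> Geo, writer optional: geo aligns to geo
  float32 -> float32, writer required: weight aligns to weight
  no writer field matches reader payload
  string -> string, writer required: nickname aligns to nickname
  no writer field matches reader blob
  int64 -> int64, writer optional: id aligns to id
  bool -> bool, writer required: active aligns to active
  leftover writer field: checksum
  leftover writer field: avatar
  no writer field matches reader geo.score
  no writer field matches reader geo.checksum
  bool -> bool, writer optional: geo.archived aligns to geo.archived
  leftover writer field: geo.verified
  leftover writer field: geo.blob
  rule R1 violated at blob
  rule R1 violated at geo
  rule R4 violated at geo
  rule R1 violated at geo.score
  => backward verdict for Account: BREAKING, 4 violation(s)
the other Account changes do not affect what is asked:
  renamed field blob to checksum in record Geo (alias blob declared on the renamed field) -> triggers nothing under Account's printed rules — same verdict
  removed field verified from record Geo -> its effect on Account is confined to the forward direction, not asked
  renamed field checksum to payload in record Account -> triggers nothing under Account's printed rules — same verdict

backward: BREAKING [(blob, R1), (geo, R1), (geo, R4), (geo.score, R1)]
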